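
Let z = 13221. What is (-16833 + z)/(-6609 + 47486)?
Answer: -3612/40877 ≈ -0.088363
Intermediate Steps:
(-16833 + z)/(-6609 + 47486) = (-16833 + 13221)/(-6609 + 47486) = -3612/40877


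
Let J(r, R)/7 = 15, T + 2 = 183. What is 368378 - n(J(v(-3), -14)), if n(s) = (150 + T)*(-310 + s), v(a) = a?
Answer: 436233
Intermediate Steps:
T = 181 (T = -2 + 183 = 181)
J(r, R) = 105 (J(r, R) = 7*15 = 105)
n(s) = -102610 + 331*s (n(s) = (150 + 181)*(-310 + s) = 331*(-310 + s) = -102610 + 331*s)
368378 - n(J(v(-3), -14)) = 368378 - (-102610 + 331*105) = 368378 - (-102610 + 34755) = 368378 - 1*(-67855) = 368378 + 67855 = 436233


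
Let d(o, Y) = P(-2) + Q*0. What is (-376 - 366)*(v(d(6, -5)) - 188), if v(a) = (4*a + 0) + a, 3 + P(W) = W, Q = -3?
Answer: 158046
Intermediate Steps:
P(W) = -3 + W
d(o, Y) = -5 (d(o, Y) = (-3 - 2) - 3*0 = -5 + 0 = -5)
v(a) = 5*a (v(a) = 4*a + a = 5*a)
(-376 - 366)*(v(d(6, -5)) - 188) = (-376 - 366)*(5*(-5) - 188) = -742*(-25 - 188) = -742*(-213) = 158046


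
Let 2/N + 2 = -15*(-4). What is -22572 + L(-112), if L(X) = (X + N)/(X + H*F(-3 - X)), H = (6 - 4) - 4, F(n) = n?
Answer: -216010793/9570 ≈ -22572.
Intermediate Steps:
H = -2 (H = 2 - 4 = -2)
N = 1/29 (N = 2/(-2 - 15*(-4)) = 2/(-2 + 60) = 2/58 = 2*(1/58) = 1/29 ≈ 0.034483)
L(X) = (1/29 + X)/(6 + 3*X) (L(X) = (X + 1/29)/(X - 2*(-3 - X)) = (1/29 + X)/(X + (6 + 2*X)) = (1/29 + X)/(6 + 3*X))
-22572 + L(-112) = -22572 + (1 + 29*(-112))/(87*(2 - 112)) = -22572 + (1/87)*(1 - 3248)/(-110) = -22572 + (1/87)*(-1/110)*(-3247) = -22572 + 3247/9570 = -216010793/9570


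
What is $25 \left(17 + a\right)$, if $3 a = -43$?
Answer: $\frac{200}{3} \approx 66.667$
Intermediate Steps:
$a = - \frac{43}{3}$ ($a = \frac{1}{3} \left(-43\right) = - \frac{43}{3} \approx -14.333$)
$25 \left(17 + a\right) = 25 \left(17 - \frac{43}{3}\right) = 25 \cdot \frac{8}{3} = \frac{200}{3}$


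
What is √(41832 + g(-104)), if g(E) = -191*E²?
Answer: 2*I*√506006 ≈ 1422.7*I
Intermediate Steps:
√(41832 + g(-104)) = √(41832 - 191*(-104)²) = √(41832 - 191*10816) = √(41832 - 2065856) = √(-2024024) = 2*I*√506006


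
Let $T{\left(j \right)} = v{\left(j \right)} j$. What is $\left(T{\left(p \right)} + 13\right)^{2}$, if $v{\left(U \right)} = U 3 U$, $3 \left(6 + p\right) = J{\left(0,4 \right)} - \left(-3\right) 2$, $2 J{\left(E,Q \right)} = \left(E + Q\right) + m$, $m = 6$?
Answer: $\frac{51076}{81} \approx 630.57$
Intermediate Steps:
$J{\left(E,Q \right)} = 3 + \frac{E}{2} + \frac{Q}{2}$ ($J{\left(E,Q \right)} = \frac{\left(E + Q\right) + 6}{2} = \frac{6 + E + Q}{2} = 3 + \frac{E}{2} + \frac{Q}{2}$)
$p = - \frac{7}{3}$ ($p = -6 + \frac{\left(3 + \frac{1}{2} \cdot 0 + \frac{1}{2} \cdot 4\right) - \left(-3\right) 2}{3} = -6 + \frac{\left(3 + 0 + 2\right) - -6}{3} = -6 + \frac{5 + 6}{3} = -6 + \frac{1}{3} \cdot 11 = -6 + \frac{11}{3} = - \frac{7}{3} \approx -2.3333$)
$v{\left(U \right)} = 3 U^{2}$ ($v{\left(U \right)} = 3 U U = 3 U^{2}$)
$T{\left(j \right)} = 3 j^{3}$ ($T{\left(j \right)} = 3 j^{2} j = 3 j^{3}$)
$\left(T{\left(p \right)} + 13\right)^{2} = \left(3 \left(- \frac{7}{3}\right)^{3} + 13\right)^{2} = \left(3 \left(- \frac{343}{27}\right) + 13\right)^{2} = \left(- \frac{343}{9} + 13\right)^{2} = \left(- \frac{226}{9}\right)^{2} = \frac{51076}{81}$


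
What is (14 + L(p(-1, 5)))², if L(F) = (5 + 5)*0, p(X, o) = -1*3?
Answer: 196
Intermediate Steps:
p(X, o) = -3
L(F) = 0 (L(F) = 10*0 = 0)
(14 + L(p(-1, 5)))² = (14 + 0)² = 14² = 196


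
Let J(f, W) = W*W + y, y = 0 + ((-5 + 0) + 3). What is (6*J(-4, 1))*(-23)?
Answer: 138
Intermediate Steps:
y = -2 (y = 0 + (-5 + 3) = 0 - 2 = -2)
J(f, W) = -2 + W**2 (J(f, W) = W*W - 2 = W**2 - 2 = -2 + W**2)
(6*J(-4, 1))*(-23) = (6*(-2 + 1**2))*(-23) = (6*(-2 + 1))*(-23) = (6*(-1))*(-23) = -6*(-23) = 138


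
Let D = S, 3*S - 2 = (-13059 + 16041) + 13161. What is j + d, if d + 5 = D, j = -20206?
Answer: -44488/3 ≈ -14829.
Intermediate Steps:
S = 16145/3 (S = ⅔ + ((-13059 + 16041) + 13161)/3 = ⅔ + (2982 + 13161)/3 = ⅔ + (⅓)*16143 = ⅔ + 5381 = 16145/3 ≈ 5381.7)
D = 16145/3 ≈ 5381.7
d = 16130/3 (d = -5 + 16145/3 = 16130/3 ≈ 5376.7)
j + d = -20206 + 16130/3 = -44488/3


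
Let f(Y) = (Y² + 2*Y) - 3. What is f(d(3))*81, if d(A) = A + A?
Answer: 3645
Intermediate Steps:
d(A) = 2*A
f(Y) = -3 + Y² + 2*Y
f(d(3))*81 = (-3 + (2*3)² + 2*(2*3))*81 = (-3 + 6² + 2*6)*81 = (-3 + 36 + 12)*81 = 45*81 = 3645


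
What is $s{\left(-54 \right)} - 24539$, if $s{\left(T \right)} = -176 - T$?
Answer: $-24661$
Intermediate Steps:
$s{\left(-54 \right)} - 24539 = \left(-176 - -54\right) - 24539 = \left(-176 + 54\right) - 24539 = -122 - 24539 = -24661$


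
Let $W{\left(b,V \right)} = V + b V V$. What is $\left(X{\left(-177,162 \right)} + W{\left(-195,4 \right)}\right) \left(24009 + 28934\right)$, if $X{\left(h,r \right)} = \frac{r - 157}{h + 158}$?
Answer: $- \frac{3134702087}{19} \approx -1.6498 \cdot 10^{8}$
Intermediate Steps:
$W{\left(b,V \right)} = V + b V^{2}$ ($W{\left(b,V \right)} = V + V b V = V + b V^{2}$)
$X{\left(h,r \right)} = \frac{-157 + r}{158 + h}$
$\left(X{\left(-177,162 \right)} + W{\left(-195,4 \right)}\right) \left(24009 + 28934\right) = \left(\frac{-157 + 162}{158 - 177} + 4 \left(1 + 4 \left(-195\right)\right)\right) \left(24009 + 28934\right) = \left(\frac{1}{-19} \cdot 5 + 4 \left(1 - 780\right)\right) 52943 = \left(\left(- \frac{1}{19}\right) 5 + 4 \left(-779\right)\right) 52943 = \left(- \frac{5}{19} - 3116\right) 52943 = \left(- \frac{59209}{19}\right) 52943 = - \frac{3134702087}{19}$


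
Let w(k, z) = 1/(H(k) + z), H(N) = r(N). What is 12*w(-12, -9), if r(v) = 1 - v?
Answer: 3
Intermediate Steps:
H(N) = 1 - N
w(k, z) = 1/(1 + z - k) (w(k, z) = 1/((1 - k) + z) = 1/(1 + z - k))
12*w(-12, -9) = 12/(1 - 9 - 1*(-12)) = 12/(1 - 9 + 12) = 12/4 = 12*(¼) = 3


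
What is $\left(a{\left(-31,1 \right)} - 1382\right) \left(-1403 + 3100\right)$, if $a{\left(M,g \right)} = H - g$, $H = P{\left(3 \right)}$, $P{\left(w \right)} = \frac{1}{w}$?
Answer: $- \frac{7039156}{3} \approx -2.3464 \cdot 10^{6}$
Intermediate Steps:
$H = \frac{1}{3} \approx 0.33333$
$a{\left(M,g \right)} = \frac{1}{3} - g$
$\left(a{\left(-31,1 \right)} - 1382\right) \left(-1403 + 3100\right) = \left(\left(\frac{1}{3} - 1\right) - 1382\right) \left(-1403 + 3100\right) = \left(\left(\frac{1}{3} - 1\right) - 1382\right) 1697 = \left(- \frac{2}{3} - 1382\right) 1697 = \left(- \frac{4148}{3}\right) 1697 = - \frac{7039156}{3}$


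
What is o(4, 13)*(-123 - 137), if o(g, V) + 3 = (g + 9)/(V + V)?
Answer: 650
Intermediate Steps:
o(g, V) = -3 + (9 + g)/(2*V) (o(g, V) = -3 + (g + 9)/(V + V) = -3 + (9 + g)/((2*V)) = -3 + (9 + g)*(1/(2*V)) = -3 + (9 + g)/(2*V))
o(4, 13)*(-123 - 137) = ((1/2)*(9 + 4 - 6*13)/13)*(-123 - 137) = ((1/2)*(1/13)*(9 + 4 - 78))*(-260) = ((1/2)*(1/13)*(-65))*(-260) = -5/2*(-260) = 650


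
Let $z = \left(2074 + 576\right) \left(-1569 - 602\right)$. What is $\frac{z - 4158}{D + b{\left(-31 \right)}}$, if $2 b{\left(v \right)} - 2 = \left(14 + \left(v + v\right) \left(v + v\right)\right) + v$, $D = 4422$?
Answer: $- \frac{11514616}{12673} \approx -908.59$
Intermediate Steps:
$b{\left(v \right)} = 8 + \frac{v}{2} + 2 v^{2}$ ($b{\left(v \right)} = 1 + \frac{\left(14 + \left(v + v\right) \left(v + v\right)\right) + v}{2} = 1 + \frac{\left(14 + 2 v 2 v\right) + v}{2} = 1 + \frac{\left(14 + 4 v^{2}\right) + v}{2} = 1 + \frac{14 + v + 4 v^{2}}{2} = 1 + \left(7 + \frac{v}{2} + 2 v^{2}\right) = 8 + \frac{v}{2} + 2 v^{2}$)
$z = -5753150$ ($z = 2650 \left(-2171\right) = -5753150$)
$\frac{z - 4158}{D + b{\left(-31 \right)}} = \frac{-5753150 - 4158}{4422 + \left(8 + \frac{1}{2} \left(-31\right) + 2 \left(-31\right)^{2}\right)} = - \frac{5757308}{4422 + \left(8 - \frac{31}{2} + 2 \cdot 961\right)} = - \frac{5757308}{4422 + \left(8 - \frac{31}{2} + 1922\right)} = - \frac{5757308}{4422 + \frac{3829}{2}} = - \frac{5757308}{\frac{12673}{2}} = \left(-5757308\right) \frac{2}{12673} = - \frac{11514616}{12673}$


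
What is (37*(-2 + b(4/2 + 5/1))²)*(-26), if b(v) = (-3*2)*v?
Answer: -1862432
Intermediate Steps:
b(v) = -6*v
(37*(-2 + b(4/2 + 5/1))²)*(-26) = (37*(-2 - 6*(4/2 + 5/1))²)*(-26) = (37*(-2 - 6*(4*(½) + 5*1))²)*(-26) = (37*(-2 - 6*(2 + 5))²)*(-26) = (37*(-2 - 6*7)²)*(-26) = (37*(-2 - 42)²)*(-26) = (37*(-44)²)*(-26) = (37*1936)*(-26) = 71632*(-26) = -1862432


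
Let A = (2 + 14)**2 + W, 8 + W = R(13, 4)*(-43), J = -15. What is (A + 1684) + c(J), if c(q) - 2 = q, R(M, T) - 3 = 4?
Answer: 1618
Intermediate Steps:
R(M, T) = 7 (R(M, T) = 3 + 4 = 7)
c(q) = 2 + q
W = -309 (W = -8 + 7*(-43) = -8 - 301 = -309)
A = -53 (A = (2 + 14)**2 - 309 = 16**2 - 309 = 256 - 309 = -53)
(A + 1684) + c(J) = (-53 + 1684) + (2 - 15) = 1631 - 13 = 1618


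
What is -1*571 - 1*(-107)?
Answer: -464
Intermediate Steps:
-1*571 - 1*(-107) = -571 + 107 = -464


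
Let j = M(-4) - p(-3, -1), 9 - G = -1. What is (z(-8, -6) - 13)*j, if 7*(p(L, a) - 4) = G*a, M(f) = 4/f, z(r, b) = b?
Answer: 475/7 ≈ 67.857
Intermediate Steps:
G = 10 (G = 9 - 1*(-1) = 9 + 1 = 10)
p(L, a) = 4 + 10*a/7 (p(L, a) = 4 + (10*a)/7 = 4 + 10*a/7)
j = -25/7 (j = 4/(-4) - (4 + (10/7)*(-1)) = 4*(-¼) - (4 - 10/7) = -1 - 1*18/7 = -1 - 18/7 = -25/7 ≈ -3.5714)
(z(-8, -6) - 13)*j = (-6 - 13)*(-25/7) = -19*(-25/7) = 475/7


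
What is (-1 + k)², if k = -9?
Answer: 100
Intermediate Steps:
(-1 + k)² = (-1 - 9)² = (-10)² = 100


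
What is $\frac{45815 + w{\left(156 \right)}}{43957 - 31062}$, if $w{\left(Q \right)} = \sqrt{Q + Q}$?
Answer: $\frac{9163}{2579} + \frac{2 \sqrt{78}}{12895} \approx 3.5543$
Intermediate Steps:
$w{\left(Q \right)} = \sqrt{2} \sqrt{Q}$ ($w{\left(Q \right)} = \sqrt{2 Q} = \sqrt{2} \sqrt{Q}$)
$\frac{45815 + w{\left(156 \right)}}{43957 - 31062} = \frac{45815 + \sqrt{2} \sqrt{156}}{43957 - 31062} = \frac{45815 + \sqrt{2} \cdot 2 \sqrt{39}}{12895} = \left(45815 + 2 \sqrt{78}\right) \frac{1}{12895} = \frac{9163}{2579} + \frac{2 \sqrt{78}}{12895}$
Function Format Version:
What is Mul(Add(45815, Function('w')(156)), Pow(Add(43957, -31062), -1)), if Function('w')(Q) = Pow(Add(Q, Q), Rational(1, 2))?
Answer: Add(Rational(9163, 2579), Mul(Rational(2, 12895), Pow(78, Rational(1, 2)))) ≈ 3.5543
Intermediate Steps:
Function('w')(Q) = Mul(Pow(2, Rational(1, 2)), Pow(Q, Rational(1, 2))) (Function('w')(Q) = Pow(Mul(2, Q), Rational(1, 2)) = Mul(Pow(2, Rational(1, 2)), Pow(Q, Rational(1, 2))))
Mul(Add(45815, Function('w')(156)), Pow(Add(43957, -31062), -1)) = Mul(Add(45815, Mul(Pow(2, Rational(1, 2)), Pow(156, Rational(1, 2)))), Pow(Add(43957, -31062), -1)) = Mul(Add(45815, Mul(Pow(2, Rational(1, 2)), Mul(2, Pow(39, Rational(1, 2))))), Pow(12895, -1)) = Mul(Add(45815, Mul(2, Pow(78, Rational(1, 2)))), Rational(1, 12895)) = Add(Rational(9163, 2579), Mul(Rational(2, 12895), Pow(78, Rational(1, 2))))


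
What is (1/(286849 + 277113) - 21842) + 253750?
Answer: 130787299497/563962 ≈ 2.3191e+5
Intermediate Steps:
(1/(286849 + 277113) - 21842) + 253750 = (1/563962 - 21842) + 253750 = -12318058003/563962 + 253750 = 130787299497/563962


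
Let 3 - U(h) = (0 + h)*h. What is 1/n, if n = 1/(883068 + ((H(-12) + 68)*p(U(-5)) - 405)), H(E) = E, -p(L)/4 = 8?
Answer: 880871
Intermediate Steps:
U(h) = 3 - h² (U(h) = 3 - (0 + h)*h = 3 - h*h = 3 - h²)
p(L) = -32 (p(L) = -4*8 = -32)
n = 1/880871 (n = 1/(883068 + ((-12 + 68)*(-32) - 405)) = 1/(883068 + (56*(-32) - 405)) = 1/(883068 + (-1792 - 405)) = 1/(883068 - 2197) = 1/880871 ≈ 1.1352e-6)
1/n = 1/(1/880871) = 880871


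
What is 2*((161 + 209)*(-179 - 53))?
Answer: -171680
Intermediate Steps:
2*((161 + 209)*(-179 - 53)) = 2*(370*(-232)) = 2*(-85840) = -171680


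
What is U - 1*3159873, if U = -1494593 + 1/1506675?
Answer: -7012767560549/1506675 ≈ -4.6545e+6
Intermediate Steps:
U = -2251865908274/1506675 (U = -1494593 + 1/1506675 = -2251865908274/1506675 ≈ -1.4946e+6)
U - 1*3159873 = -2251865908274/1506675 - 1*3159873 = -2251865908274/1506675 - 3159873 = -7012767560549/1506675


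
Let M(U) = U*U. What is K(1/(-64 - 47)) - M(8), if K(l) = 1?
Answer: -63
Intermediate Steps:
M(U) = U**2
K(1/(-64 - 47)) - M(8) = 1 - 1*8**2 = 1 - 1*64 = 1 - 64 = -63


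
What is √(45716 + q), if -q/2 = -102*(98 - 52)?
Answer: 10*√551 ≈ 234.73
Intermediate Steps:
q = 9384 (q = -(-204)*(98 - 52) = -(-204)*46 = -2*(-4692) = 9384)
√(45716 + q) = √(45716 + 9384) = √55100 = 10*√551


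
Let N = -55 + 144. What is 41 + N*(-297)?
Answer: -26392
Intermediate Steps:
N = 89
41 + N*(-297) = 41 + 89*(-297) = 41 - 26433 = -26392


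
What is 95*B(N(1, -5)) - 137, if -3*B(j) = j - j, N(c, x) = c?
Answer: -137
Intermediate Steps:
B(j) = 0 (B(j) = -(j - j)/3 = -1/3*0 = 0)
95*B(N(1, -5)) - 137 = 95*0 - 137 = 0 - 137 = -137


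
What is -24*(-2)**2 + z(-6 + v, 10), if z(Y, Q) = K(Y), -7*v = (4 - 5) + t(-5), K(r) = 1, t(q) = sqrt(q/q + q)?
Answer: -95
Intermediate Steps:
t(q) = sqrt(1 + q)
v = 1/7 - 2*I/7 (v = -((4 - 5) + sqrt(1 - 5))/7 = -(-1 + sqrt(-4))/7 = -(-1 + 2*I)/7 = 1/7 - 2*I/7 ≈ 0.14286 - 0.28571*I)
z(Y, Q) = 1
-24*(-2)**2 + z(-6 + v, 10) = -24*(-2)**2 + 1 = -24*4 + 1 = -96 + 1 = -95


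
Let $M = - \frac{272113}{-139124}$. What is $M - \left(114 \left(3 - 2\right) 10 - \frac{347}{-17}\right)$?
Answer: $- \frac{2739873227}{2365108} \approx -1158.5$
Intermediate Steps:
$M = \frac{272113}{139124}$ ($M = \left(-272113\right) \left(- \frac{1}{139124}\right) = \frac{272113}{139124} \approx 1.9559$)
$M - \left(114 \left(3 - 2\right) 10 - \frac{347}{-17}\right) = \frac{272113}{139124} - \left(114 \left(3 - 2\right) 10 - \frac{347}{-17}\right) = \frac{272113}{139124} - \left(114 \cdot 1 \cdot 10 - - \frac{347}{17}\right) = \frac{272113}{139124} - \left(114 \cdot 10 + \frac{347}{17}\right) = \frac{272113}{139124} - \left(1140 + \frac{347}{17}\right) = \frac{272113}{139124} - \frac{19727}{17} = - \frac{2739873227}{2365108}$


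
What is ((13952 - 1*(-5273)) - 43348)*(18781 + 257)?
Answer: -459253674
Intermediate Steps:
((13952 - 1*(-5273)) - 43348)*(18781 + 257) = ((13952 + 5273) - 43348)*19038 = (19225 - 43348)*19038 = -24123*19038 = -459253674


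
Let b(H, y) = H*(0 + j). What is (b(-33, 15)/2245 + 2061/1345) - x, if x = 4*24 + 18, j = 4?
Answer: -67955289/603905 ≈ -112.53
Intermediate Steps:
b(H, y) = 4*H (b(H, y) = H*(0 + 4) = H*4 = 4*H)
x = 114 (x = 96 + 18 = 114)
(b(-33, 15)/2245 + 2061/1345) - x = ((4*(-33))/2245 + 2061/1345) - 1*114 = (-132*1/2245 + 2061*(1/1345)) - 114 = (-132/2245 + 2061/1345) - 114 = 889881/603905 - 114 = -67955289/603905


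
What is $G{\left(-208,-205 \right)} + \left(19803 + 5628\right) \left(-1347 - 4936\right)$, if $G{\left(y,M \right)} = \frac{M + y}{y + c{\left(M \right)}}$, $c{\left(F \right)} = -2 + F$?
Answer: $- \frac{66309933382}{415} \approx -1.5978 \cdot 10^{8}$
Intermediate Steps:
$G{\left(y,M \right)} = \frac{M + y}{-2 + M + y}$ ($G{\left(y,M \right)} = \frac{M + y}{y + \left(-2 + M\right)} = \frac{M + y}{-2 + M + y}$)
$G{\left(-208,-205 \right)} + \left(19803 + 5628\right) \left(-1347 - 4936\right) = \frac{-205 - 208}{-2 - 205 - 208} + \left(19803 + 5628\right) \left(-1347 - 4936\right) = \frac{1}{-415} \left(-413\right) + 25431 \left(-6283\right) = \left(- \frac{1}{415}\right) \left(-413\right) - 159782973 = \frac{413}{415} - 159782973 = - \frac{66309933382}{415}$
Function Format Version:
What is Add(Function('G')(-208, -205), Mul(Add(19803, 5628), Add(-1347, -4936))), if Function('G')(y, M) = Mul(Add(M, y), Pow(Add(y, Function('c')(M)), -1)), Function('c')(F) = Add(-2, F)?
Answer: Rational(-66309933382, 415) ≈ -1.5978e+8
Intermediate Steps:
Function('G')(y, M) = Mul(Pow(Add(-2, M, y), -1), Add(M, y)) (Function('G')(y, M) = Mul(Add(M, y), Pow(Add(y, Add(-2, M)), -1)) = Mul(Add(M, y), Pow(Add(-2, M, y), -1)) = Mul(Pow(Add(-2, M, y), -1), Add(M, y)))
Add(Function('G')(-208, -205), Mul(Add(19803, 5628), Add(-1347, -4936))) = Add(Mul(Pow(Add(-2, -205, -208), -1), Add(-205, -208)), Mul(Add(19803, 5628), Add(-1347, -4936))) = Add(Mul(Pow(-415, -1), -413), Mul(25431, -6283)) = Add(Mul(Rational(-1, 415), -413), -159782973) = Add(Rational(413, 415), -159782973) = Rational(-66309933382, 415)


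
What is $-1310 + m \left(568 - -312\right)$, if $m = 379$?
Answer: $332210$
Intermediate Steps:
$-1310 + m \left(568 - -312\right) = -1310 + 379 \left(568 - -312\right) = -1310 + 379 \left(568 + 312\right) = -1310 + 379 \cdot 880 = -1310 + 333520 = 332210$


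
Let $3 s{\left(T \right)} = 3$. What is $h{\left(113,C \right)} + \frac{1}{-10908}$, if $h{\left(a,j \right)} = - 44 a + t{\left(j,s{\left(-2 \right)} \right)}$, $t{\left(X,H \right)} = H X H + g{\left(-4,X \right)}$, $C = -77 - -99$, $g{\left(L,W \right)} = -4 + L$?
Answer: $- \frac{54081865}{10908} \approx -4958.0$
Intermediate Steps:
$s{\left(T \right)} = 1$ ($s{\left(T \right)} = \frac{1}{3} \cdot 3 = 1$)
$C = 22$ ($C = -77 + 99 = 22$)
$t{\left(X,H \right)} = -8 + X H^{2}$ ($t{\left(X,H \right)} = H X H - 8 = X H^{2} - 8 = -8 + X H^{2}$)
$h{\left(a,j \right)} = -8 + j - 44 a$ ($h{\left(a,j \right)} = - 44 a + \left(-8 + j 1^{2}\right) = - 44 a + \left(-8 + j 1\right) = - 44 a + \left(-8 + j\right) = -8 + j - 44 a$)
$h{\left(113,C \right)} + \frac{1}{-10908} = \left(-8 + 22 - 4972\right) + \frac{1}{-10908} = \left(-8 + 22 - 4972\right) - \frac{1}{10908} = -4958 - \frac{1}{10908} = - \frac{54081865}{10908}$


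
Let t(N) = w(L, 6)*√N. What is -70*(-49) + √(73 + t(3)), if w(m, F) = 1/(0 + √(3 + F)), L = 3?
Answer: 3430 + √(657 + 3*√3)/3 ≈ 3438.6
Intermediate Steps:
w(m, F) = (3 + F)^(-½) (w(m, F) = 1/(√(3 + F)) = (3 + F)^(-½))
t(N) = √N/3 (t(N) = √N/√(3 + 6) = √N/√9 = √N/3)
-70*(-49) + √(73 + t(3)) = -70*(-49) + √(73 + √3/3) = 3430 + √(73 + √3/3)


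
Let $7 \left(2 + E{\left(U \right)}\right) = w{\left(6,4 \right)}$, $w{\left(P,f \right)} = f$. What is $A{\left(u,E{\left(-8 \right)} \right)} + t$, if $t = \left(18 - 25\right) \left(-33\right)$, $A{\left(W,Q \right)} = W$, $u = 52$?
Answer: $283$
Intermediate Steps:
$E{\left(U \right)} = - \frac{10}{7}$ ($E{\left(U \right)} = -2 + \frac{1}{7} \cdot 4 = -2 + \frac{4}{7} = - \frac{10}{7}$)
$t = 231$ ($t = \left(-7\right) \left(-33\right) = 231$)
$A{\left(u,E{\left(-8 \right)} \right)} + t = 52 + 231 = 283$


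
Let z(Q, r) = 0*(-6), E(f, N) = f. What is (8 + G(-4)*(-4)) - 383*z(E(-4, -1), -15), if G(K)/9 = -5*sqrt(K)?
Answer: 8 + 360*I ≈ 8.0 + 360.0*I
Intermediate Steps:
z(Q, r) = 0
G(K) = -45*sqrt(K) (G(K) = 9*(-5*sqrt(K)) = -45*sqrt(K))
(8 + G(-4)*(-4)) - 383*z(E(-4, -1), -15) = (8 - 90*I*(-4)) - 383*0 = (8 - 90*I*(-4)) + 0 = (8 + 360*I) + 0 = 8 + 360*I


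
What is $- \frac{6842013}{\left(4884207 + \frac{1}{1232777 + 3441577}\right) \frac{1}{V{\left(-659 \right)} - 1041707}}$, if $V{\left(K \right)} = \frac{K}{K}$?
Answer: $\frac{33315831744349911012}{22830512527279} \approx 1.4593 \cdot 10^{6}$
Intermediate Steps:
$V{\left(K \right)} = 1$
$- \frac{6842013}{\left(4884207 + \frac{1}{1232777 + 3441577}\right) \frac{1}{V{\left(-659 \right)} - 1041707}} = - \frac{6842013}{\left(4884207 + \frac{1}{1232777 + 3441577}\right) \frac{1}{1 - 1041707}} = - \frac{6842013}{\left(4884207 + \frac{1}{4674354}\right) \frac{1}{-1041706}} = - \frac{6842013}{\left(4884207 + \frac{1}{4674354}\right) \left(- \frac{1}{1041706}\right)} = - \frac{6842013}{\frac{22830512527279}{4674354} \left(- \frac{1}{1041706}\right)} = - \frac{6842013}{- \frac{22830512527279}{4869302607924}} = \left(-6842013\right) \left(- \frac{4869302607924}{22830512527279}\right) = \frac{33315831744349911012}{22830512527279}$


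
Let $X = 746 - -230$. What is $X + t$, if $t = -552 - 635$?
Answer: $-211$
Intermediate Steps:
$t = -1187$ ($t = -552 - 635 = -1187$)
$X = 976$ ($X = 746 + 230 = 976$)
$X + t = 976 - 1187 = -211$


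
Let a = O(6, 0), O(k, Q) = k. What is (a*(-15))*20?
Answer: -1800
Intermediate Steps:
a = 6
(a*(-15))*20 = (6*(-15))*20 = -90*20 = -1800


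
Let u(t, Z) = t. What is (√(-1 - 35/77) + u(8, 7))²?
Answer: 688/11 + 64*I*√11/11 ≈ 62.545 + 19.297*I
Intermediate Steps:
(√(-1 - 35/77) + u(8, 7))² = (√(-1 - 35/77) + 8)² = (√(-1 - 35*1/77) + 8)² = (√(-1 - 5/11) + 8)² = (√(-16/11) + 8)² = (4*I*√11/11 + 8)² = (8 + 4*I*√11/11)²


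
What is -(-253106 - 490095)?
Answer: 743201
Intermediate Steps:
-(-253106 - 490095) = -1*(-743201) = 743201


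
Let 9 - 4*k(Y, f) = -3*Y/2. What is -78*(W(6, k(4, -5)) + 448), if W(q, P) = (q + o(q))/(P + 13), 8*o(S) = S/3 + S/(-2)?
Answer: -2343081/67 ≈ -34971.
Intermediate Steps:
k(Y, f) = 9/4 + 3*Y/8 (k(Y, f) = 9/4 - (-3*Y)/(4*2) = 9/4 - (-3)*Y/8 = 9/4 + 3*Y/8)
o(S) = -S/48 (o(S) = (S/3 + S/(-2))/8 = (S*(⅓) + S*(-½))/8 = (S/3 - S/2)/8 = (-S/6)/8 = -S/48)
W(q, P) = 47*q/(48*(13 + P)) (W(q, P) = (q - q/48)/(P + 13) = (47*q/48)/(13 + P) = 47*q/(48*(13 + P)))
-78*(W(6, k(4, -5)) + 448) = -78*((47/48)*6/(13 + (9/4 + (3/8)*4)) + 448) = -78*((47/48)*6/(13 + (9/4 + 3/2)) + 448) = -78*((47/48)*6/(13 + 15/4) + 448) = -78*((47/48)*6/(67/4) + 448) = -78*((47/48)*6*(4/67) + 448) = -78*(47/134 + 448) = -78*60079/134 = -2343081/67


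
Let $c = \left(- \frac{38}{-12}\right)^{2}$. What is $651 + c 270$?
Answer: $\frac{6717}{2} \approx 3358.5$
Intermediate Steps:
$c = \frac{361}{36}$ ($c = \left(\left(-38\right) \left(- \frac{1}{12}\right)\right)^{2} = \left(\frac{19}{6}\right)^{2} = \frac{361}{36} \approx 10.028$)
$651 + c 270 = 651 + \frac{361}{36} \cdot 270 = 651 + \frac{5415}{2} = \frac{6717}{2}$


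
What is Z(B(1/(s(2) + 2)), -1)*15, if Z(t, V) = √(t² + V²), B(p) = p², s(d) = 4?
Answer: 5*√1297/12 ≈ 15.006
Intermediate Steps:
Z(t, V) = √(V² + t²)
Z(B(1/(s(2) + 2)), -1)*15 = √((-1)² + ((1/(4 + 2))²)²)*15 = √(1 + ((1/6)²)²)*15 = √(1 + ((⅙)²)²)*15 = √(1 + (1/36)²)*15 = √(1 + 1/1296)*15 = √(1297/1296)*15 = (√1297/36)*15 = 5*√1297/12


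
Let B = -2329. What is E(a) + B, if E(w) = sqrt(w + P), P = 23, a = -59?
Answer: -2329 + 6*I ≈ -2329.0 + 6.0*I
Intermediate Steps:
E(w) = sqrt(23 + w) (E(w) = sqrt(w + 23) = sqrt(23 + w))
E(a) + B = sqrt(23 - 59) - 2329 = sqrt(-36) - 2329 = 6*I - 2329 = -2329 + 6*I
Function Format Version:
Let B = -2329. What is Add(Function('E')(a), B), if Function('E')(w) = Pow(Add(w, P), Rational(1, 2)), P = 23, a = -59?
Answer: Add(-2329, Mul(6, I)) ≈ Add(-2329.0, Mul(6.0000, I))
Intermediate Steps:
Function('E')(w) = Pow(Add(23, w), Rational(1, 2)) (Function('E')(w) = Pow(Add(w, 23), Rational(1, 2)) = Pow(Add(23, w), Rational(1, 2)))
Add(Function('E')(a), B) = Add(Pow(Add(23, -59), Rational(1, 2)), -2329) = Add(Pow(-36, Rational(1, 2)), -2329) = Add(Mul(6, I), -2329) = Add(-2329, Mul(6, I))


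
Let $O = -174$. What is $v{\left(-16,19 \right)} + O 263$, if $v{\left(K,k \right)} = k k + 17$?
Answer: $-45384$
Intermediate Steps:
$v{\left(K,k \right)} = 17 + k^{2}$ ($v{\left(K,k \right)} = k^{2} + 17 = 17 + k^{2}$)
$v{\left(-16,19 \right)} + O 263 = \left(17 + 19^{2}\right) - 45762 = \left(17 + 361\right) - 45762 = 378 - 45762 = -45384$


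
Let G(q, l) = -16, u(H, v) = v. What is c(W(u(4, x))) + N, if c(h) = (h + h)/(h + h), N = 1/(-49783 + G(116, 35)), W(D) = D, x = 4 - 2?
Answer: 49798/49799 ≈ 0.99998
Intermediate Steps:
x = 2
N = -1/49799 (N = 1/(-49783 - 16) = 1/(-49799) = -1/49799 ≈ -2.0081e-5)
c(h) = 1 (c(h) = (2*h)/((2*h)) = (2*h)*(1/(2*h)) = 1)
c(W(u(4, x))) + N = 1 - 1/49799 = 49798/49799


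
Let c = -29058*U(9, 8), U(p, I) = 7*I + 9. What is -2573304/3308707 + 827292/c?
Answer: -1266274371254/1041564420065 ≈ -1.2157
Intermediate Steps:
U(p, I) = 9 + 7*I
c = -1888770 (c = -29058*(9 + 7*8) = -29058*(9 + 56) = -29058*65 = -1888770)
-2573304/3308707 + 827292/c = -2573304/3308707 + 827292/(-1888770) = -2573304*1/3308707 + 827292*(-1/1888770) = -2573304/3308707 - 137882/314795 = -1266274371254/1041564420065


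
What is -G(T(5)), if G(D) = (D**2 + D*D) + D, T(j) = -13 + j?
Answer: -120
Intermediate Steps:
G(D) = D + 2*D**2 (G(D) = (D**2 + D**2) + D = 2*D**2 + D = D + 2*D**2)
-G(T(5)) = -(-13 + 5)*(1 + 2*(-13 + 5)) = -(-8)*(1 + 2*(-8)) = -(-8)*(1 - 16) = -(-8)*(-15) = -1*120 = -120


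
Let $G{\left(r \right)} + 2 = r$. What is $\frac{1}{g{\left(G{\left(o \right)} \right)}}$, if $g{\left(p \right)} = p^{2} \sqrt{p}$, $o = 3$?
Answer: $1$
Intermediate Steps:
$G{\left(r \right)} = -2 + r$
$g{\left(p \right)} = p^{\frac{5}{2}}$
$\frac{1}{g{\left(G{\left(o \right)} \right)}} = \frac{1}{\left(-2 + 3\right)^{\frac{5}{2}}} = \frac{1}{1^{\frac{5}{2}}} = 1^{-1} = 1$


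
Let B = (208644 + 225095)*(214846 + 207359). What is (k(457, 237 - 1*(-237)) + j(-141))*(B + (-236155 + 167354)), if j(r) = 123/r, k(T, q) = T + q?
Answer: 8005567066118904/47 ≈ 1.7033e+14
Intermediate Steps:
B = 183126774495 (B = 433739*422205 = 183126774495)
(k(457, 237 - 1*(-237)) + j(-141))*(B + (-236155 + 167354)) = ((457 + (237 - 1*(-237))) + 123/(-141))*(183126774495 + (-236155 + 167354)) = ((457 + (237 + 237)) + 123*(-1/141))*(183126774495 - 68801) = ((457 + 474) - 41/47)*183126705694 = (931 - 41/47)*183126705694 = (43716/47)*183126705694 = 8005567066118904/47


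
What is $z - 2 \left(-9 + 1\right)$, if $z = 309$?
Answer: $325$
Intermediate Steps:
$z - 2 \left(-9 + 1\right) = 309 - 2 \left(-9 + 1\right) = 309 - -16 = 309 + 16 = 325$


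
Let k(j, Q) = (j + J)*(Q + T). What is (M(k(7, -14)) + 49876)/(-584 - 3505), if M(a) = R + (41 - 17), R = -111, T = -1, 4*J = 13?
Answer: -49789/4089 ≈ -12.176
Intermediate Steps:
J = 13/4 (J = (¼)*13 = 13/4 ≈ 3.2500)
k(j, Q) = (-1 + Q)*(13/4 + j) (k(j, Q) = (j + 13/4)*(Q - 1) = (13/4 + j)*(-1 + Q) = (-1 + Q)*(13/4 + j))
M(a) = -87 (M(a) = -111 + (41 - 17) = -111 + 24 = -87)
(M(k(7, -14)) + 49876)/(-584 - 3505) = (-87 + 49876)/(-584 - 3505) = 49789/(-4089) = 49789*(-1/4089) = -49789/4089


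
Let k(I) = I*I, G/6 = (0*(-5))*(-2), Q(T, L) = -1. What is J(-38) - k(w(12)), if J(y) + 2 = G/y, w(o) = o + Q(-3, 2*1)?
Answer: -123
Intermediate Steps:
G = 0 (G = 6*((0*(-5))*(-2)) = 6*(0*(-2)) = 6*0 = 0)
w(o) = -1 + o (w(o) = o - 1 = -1 + o)
k(I) = I²
J(y) = -2 (J(y) = -2 + 0/y = -2 + 0 = -2)
J(-38) - k(w(12)) = -2 - (-1 + 12)² = -2 - 1*11² = -2 - 1*121 = -2 - 121 = -123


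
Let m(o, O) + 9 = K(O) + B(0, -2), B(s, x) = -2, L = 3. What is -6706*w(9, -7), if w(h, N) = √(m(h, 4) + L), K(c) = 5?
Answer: -6706*I*√3 ≈ -11615.0*I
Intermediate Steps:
m(o, O) = -6 (m(o, O) = -9 + (5 - 2) = -9 + 3 = -6)
w(h, N) = I*√3 (w(h, N) = √(-6 + 3) = √(-3) = I*√3)
-6706*w(9, -7) = -6706*I*√3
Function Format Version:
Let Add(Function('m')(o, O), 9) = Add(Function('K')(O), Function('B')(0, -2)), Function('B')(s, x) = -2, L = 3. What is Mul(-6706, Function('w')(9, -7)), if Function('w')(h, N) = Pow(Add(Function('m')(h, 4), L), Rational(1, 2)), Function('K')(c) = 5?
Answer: Mul(-6706, I, Pow(3, Rational(1, 2))) ≈ Mul(-11615., I)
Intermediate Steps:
Function('m')(o, O) = -6 (Function('m')(o, O) = Add(-9, Add(5, -2)) = Add(-9, 3) = -6)
Function('w')(h, N) = Mul(I, Pow(3, Rational(1, 2))) (Function('w')(h, N) = Pow(Add(-6, 3), Rational(1, 2)) = Pow(-3, Rational(1, 2)) = Mul(I, Pow(3, Rational(1, 2))))
Mul(-6706, Function('w')(9, -7)) = Mul(-6706, Mul(I, Pow(3, Rational(1, 2)))) = Mul(-6706, I, Pow(3, Rational(1, 2)))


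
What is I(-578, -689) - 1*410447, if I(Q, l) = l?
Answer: -411136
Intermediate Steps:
I(-578, -689) - 1*410447 = -689 - 1*410447 = -689 - 410447 = -411136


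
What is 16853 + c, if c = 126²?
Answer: 32729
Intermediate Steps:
c = 15876
16853 + c = 16853 + 15876 = 32729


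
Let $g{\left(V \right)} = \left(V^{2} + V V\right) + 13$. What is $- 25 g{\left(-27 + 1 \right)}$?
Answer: $-34125$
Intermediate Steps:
$g{\left(V \right)} = 13 + 2 V^{2}$ ($g{\left(V \right)} = \left(V^{2} + V^{2}\right) + 13 = 2 V^{2} + 13 = 13 + 2 V^{2}$)
$- 25 g{\left(-27 + 1 \right)} = - 25 \left(13 + 2 \left(-27 + 1\right)^{2}\right) = - 25 \left(13 + 2 \left(-26\right)^{2}\right) = - 25 \left(13 + 2 \cdot 676\right) = - 25 \left(13 + 1352\right) = \left(-25\right) 1365 = -34125$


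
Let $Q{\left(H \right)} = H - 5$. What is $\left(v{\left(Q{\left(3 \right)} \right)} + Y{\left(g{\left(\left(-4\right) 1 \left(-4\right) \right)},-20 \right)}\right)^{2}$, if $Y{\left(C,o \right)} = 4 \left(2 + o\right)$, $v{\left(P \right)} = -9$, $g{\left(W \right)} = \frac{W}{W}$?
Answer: $6561$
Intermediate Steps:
$Q{\left(H \right)} = -5 + H$
$g{\left(W \right)} = 1$
$Y{\left(C,o \right)} = 8 + 4 o$
$\left(v{\left(Q{\left(3 \right)} \right)} + Y{\left(g{\left(\left(-4\right) 1 \left(-4\right) \right)},-20 \right)}\right)^{2} = \left(-9 + \left(8 + 4 \left(-20\right)\right)\right)^{2} = \left(-9 + \left(8 - 80\right)\right)^{2} = \left(-9 - 72\right)^{2} = \left(-81\right)^{2} = 6561$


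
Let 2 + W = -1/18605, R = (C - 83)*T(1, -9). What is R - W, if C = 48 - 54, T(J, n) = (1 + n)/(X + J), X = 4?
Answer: 2686563/18605 ≈ 144.40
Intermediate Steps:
T(J, n) = (1 + n)/(4 + J)
C = -6
R = 712/5 (R = (-6 - 83)*((1 - 9)/(4 + 1)) = -89*(-8)/5 = -89*(-8/5) = 712/5 ≈ 142.40)
W = -37211/18605 (W = -2 - 1/18605 = -37211/18605 ≈ -2.0001)
R - W = 712/5 - 1*(-37211/18605) = 712/5 + 37211/18605 = 2686563/18605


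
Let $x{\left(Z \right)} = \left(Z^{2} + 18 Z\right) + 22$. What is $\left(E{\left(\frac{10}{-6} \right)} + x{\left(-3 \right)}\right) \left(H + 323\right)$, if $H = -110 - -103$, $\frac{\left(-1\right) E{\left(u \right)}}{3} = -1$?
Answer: $-6320$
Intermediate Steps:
$x{\left(Z \right)} = 22 + Z^{2} + 18 Z$
$E{\left(u \right)} = 3$ ($E{\left(u \right)} = \left(-3\right) \left(-1\right) = 3$)
$H = -7$ ($H = -110 + 103 = -7$)
$\left(E{\left(\frac{10}{-6} \right)} + x{\left(-3 \right)}\right) \left(H + 323\right) = \left(3 + \left(22 + \left(-3\right)^{2} + 18 \left(-3\right)\right)\right) \left(-7 + 323\right) = \left(3 + \left(22 + 9 - 54\right)\right) 316 = \left(3 - 23\right) 316 = \left(-20\right) 316 = -6320$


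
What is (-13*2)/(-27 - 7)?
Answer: 13/17 ≈ 0.76471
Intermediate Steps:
(-13*2)/(-27 - 7) = -26/(-34) = -26*(-1/34) = 13/17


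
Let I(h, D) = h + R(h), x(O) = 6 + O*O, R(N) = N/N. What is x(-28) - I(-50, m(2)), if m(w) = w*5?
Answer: 839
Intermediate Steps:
R(N) = 1
m(w) = 5*w
x(O) = 6 + O**2
I(h, D) = 1 + h (I(h, D) = h + 1 = 1 + h)
x(-28) - I(-50, m(2)) = (6 + (-28)**2) - (1 - 50) = (6 + 784) - 1*(-49) = 790 + 49 = 839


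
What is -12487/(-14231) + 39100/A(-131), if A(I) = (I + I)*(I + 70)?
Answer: 377999667/113719921 ≈ 3.3240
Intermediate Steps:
A(I) = 2*I*(70 + I) (A(I) = (2*I)*(70 + I) = 2*I*(70 + I))
-12487/(-14231) + 39100/A(-131) = -12487/(-14231) + 39100/((2*(-131)*(70 - 131))) = -12487*(-1/14231) + 39100/((2*(-131)*(-61))) = 12487/14231 + 39100/15982 = 12487/14231 + 39100*(1/15982) = 12487/14231 + 19550/7991 = 377999667/113719921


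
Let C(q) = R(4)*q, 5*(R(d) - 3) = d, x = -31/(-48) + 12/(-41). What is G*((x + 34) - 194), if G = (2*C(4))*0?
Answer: 0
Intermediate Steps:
x = 695/1968 (x = -31*(-1/48) + 12*(-1/41) = 31/48 - 12/41 = 695/1968 ≈ 0.35315)
R(d) = 3 + d/5
C(q) = 19*q/5 (C(q) = (3 + (⅕)*4)*q = (3 + ⅘)*q = 19*q/5)
G = 0 (G = (2*((19/5)*4))*0 = (2*(76/5))*0 = (152/5)*0 = 0)
G*((x + 34) - 194) = 0*((695/1968 + 34) - 194) = 0*(67607/1968 - 194) = 0*(-314185/1968) = 0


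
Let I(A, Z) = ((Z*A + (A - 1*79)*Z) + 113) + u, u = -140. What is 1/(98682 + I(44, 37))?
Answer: 1/98988 ≈ 1.0102e-5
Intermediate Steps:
I(A, Z) = -27 + A*Z + Z*(-79 + A) (I(A, Z) = ((Z*A + (A - 1*79)*Z) + 113) - 140 = ((A*Z + (A - 79)*Z) + 113) - 140 = ((A*Z + (-79 + A)*Z) + 113) - 140 = ((A*Z + Z*(-79 + A)) + 113) - 140 = (113 + A*Z + Z*(-79 + A)) - 140 = -27 + A*Z + Z*(-79 + A))
1/(98682 + I(44, 37)) = 1/(98682 + (-27 - 79*37 + 2*44*37)) = 1/(98682 + (-27 - 2923 + 3256)) = 1/(98682 + 306) = 1/98988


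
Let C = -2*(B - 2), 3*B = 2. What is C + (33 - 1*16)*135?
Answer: 6893/3 ≈ 2297.7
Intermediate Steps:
B = 2/3 (B = (1/3)*2 = 2/3 ≈ 0.66667)
C = 8/3 (C = -2*(2/3 - 2) = -2*(-4/3) = 8/3 ≈ 2.6667)
C + (33 - 1*16)*135 = 8/3 + (33 - 1*16)*135 = 8/3 + (33 - 16)*135 = 8/3 + 17*135 = 8/3 + 2295 = 6893/3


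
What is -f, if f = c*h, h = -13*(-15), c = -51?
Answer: 9945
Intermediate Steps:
h = 195
f = -9945 (f = -51*195 = -9945)
-f = -1*(-9945) = 9945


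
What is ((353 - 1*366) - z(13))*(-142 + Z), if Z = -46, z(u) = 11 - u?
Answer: 2068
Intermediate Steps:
((353 - 1*366) - z(13))*(-142 + Z) = ((353 - 1*366) - (11 - 1*13))*(-142 - 46) = ((353 - 366) - (11 - 13))*(-188) = (-13 - 1*(-2))*(-188) = (-13 + 2)*(-188) = -11*(-188) = 2068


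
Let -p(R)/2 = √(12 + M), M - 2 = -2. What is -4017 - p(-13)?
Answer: -4017 + 4*√3 ≈ -4010.1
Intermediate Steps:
M = 0 (M = 2 - 2 = 0)
p(R) = -4*√3 (p(R) = -2*√(12 + 0) = -4*√3)
-4017 - p(-13) = -4017 - (-4)*√3 = -4017 + 4*√3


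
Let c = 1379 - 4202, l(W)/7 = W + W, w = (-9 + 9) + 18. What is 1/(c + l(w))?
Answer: -1/2571 ≈ -0.00038895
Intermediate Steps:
w = 18 (w = 0 + 18 = 18)
l(W) = 14*W (l(W) = 7*(W + W) = 7*(2*W) = 14*W)
c = -2823
1/(c + l(w)) = 1/(-2823 + 14*18) = 1/(-2823 + 252) = 1/(-2571) = -1/2571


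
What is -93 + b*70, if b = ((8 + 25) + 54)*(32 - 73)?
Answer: -249783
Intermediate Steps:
b = -3567 (b = (33 + 54)*(-41) = 87*(-41) = -3567)
-93 + b*70 = -93 - 3567*70 = -93 - 249690 = -249783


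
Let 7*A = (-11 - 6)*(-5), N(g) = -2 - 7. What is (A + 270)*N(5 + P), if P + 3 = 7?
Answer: -17775/7 ≈ -2539.3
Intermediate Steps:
P = 4 (P = -3 + 7 = 4)
N(g) = -9
A = 85/7 (A = ((-11 - 6)*(-5))/7 = (-17*(-5))/7 = (⅐)*85 = 85/7 ≈ 12.143)
(A + 270)*N(5 + P) = (85/7 + 270)*(-9) = (1975/7)*(-9) = -17775/7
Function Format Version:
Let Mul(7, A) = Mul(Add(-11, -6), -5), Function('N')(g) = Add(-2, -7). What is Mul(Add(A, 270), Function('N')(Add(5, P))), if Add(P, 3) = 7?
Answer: Rational(-17775, 7) ≈ -2539.3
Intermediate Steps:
P = 4 (P = Add(-3, 7) = 4)
Function('N')(g) = -9
A = Rational(85, 7) (A = Mul(Rational(1, 7), Mul(Add(-11, -6), -5)) = Mul(Rational(1, 7), Mul(-17, -5)) = Mul(Rational(1, 7), 85) = Rational(85, 7) ≈ 12.143)
Mul(Add(A, 270), Function('N')(Add(5, P))) = Mul(Add(Rational(85, 7), 270), -9) = Mul(Rational(1975, 7), -9) = Rational(-17775, 7)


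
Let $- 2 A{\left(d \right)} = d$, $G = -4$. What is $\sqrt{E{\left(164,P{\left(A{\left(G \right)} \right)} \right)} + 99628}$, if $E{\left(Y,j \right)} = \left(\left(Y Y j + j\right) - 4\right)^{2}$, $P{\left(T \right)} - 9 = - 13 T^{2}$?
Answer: $\sqrt{1337665830253} \approx 1.1566 \cdot 10^{6}$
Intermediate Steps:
$A{\left(d \right)} = - \frac{d}{2}$
$P{\left(T \right)} = 9 - 13 T^{2}$
$E{\left(Y,j \right)} = \left(-4 + j + j Y^{2}\right)^{2}$ ($E{\left(Y,j \right)} = \left(\left(Y^{2} j + j\right) - 4\right)^{2} = \left(\left(j Y^{2} + j\right) - 4\right)^{2} = \left(\left(j + j Y^{2}\right) - 4\right)^{2} = \left(-4 + j + j Y^{2}\right)^{2}$)
$\sqrt{E{\left(164,P{\left(A{\left(G \right)} \right)} \right)} + 99628} = \sqrt{\left(-4 + \left(9 - 13 \left(\left(- \frac{1}{2}\right) \left(-4\right)\right)^{2}\right) + \left(9 - 13 \left(\left(- \frac{1}{2}\right) \left(-4\right)\right)^{2}\right) 164^{2}\right)^{2} + 99628} = \sqrt{\left(-4 + \left(9 - 13 \cdot 2^{2}\right) + \left(9 - 13 \cdot 2^{2}\right) 26896\right)^{2} + 99628} = \sqrt{\left(-4 + \left(9 - 52\right) + \left(9 - 52\right) 26896\right)^{2} + 99628} = \sqrt{\left(-4 - 43 - 1156528\right)^{2} + 99628} = \sqrt{\left(-1156575\right)^{2} + 99628} = \sqrt{1337665730625 + 99628} = \sqrt{1337665830253}$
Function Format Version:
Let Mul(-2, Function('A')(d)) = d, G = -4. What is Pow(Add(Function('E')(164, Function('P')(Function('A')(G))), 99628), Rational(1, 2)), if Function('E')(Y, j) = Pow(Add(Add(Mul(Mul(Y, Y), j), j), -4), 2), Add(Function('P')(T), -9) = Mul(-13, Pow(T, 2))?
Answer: Pow(1337665830253, Rational(1, 2)) ≈ 1.1566e+6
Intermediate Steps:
Function('A')(d) = Mul(Rational(-1, 2), d)
Function('P')(T) = Add(9, Mul(-13, Pow(T, 2)))
Function('E')(Y, j) = Pow(Add(-4, j, Mul(j, Pow(Y, 2))), 2) (Function('E')(Y, j) = Pow(Add(Add(Mul(Pow(Y, 2), j), j), -4), 2) = Pow(Add(Add(Mul(j, Pow(Y, 2)), j), -4), 2) = Pow(Add(Add(j, Mul(j, Pow(Y, 2))), -4), 2) = Pow(Add(-4, j, Mul(j, Pow(Y, 2))), 2))
Pow(Add(Function('E')(164, Function('P')(Function('A')(G))), 99628), Rational(1, 2)) = Pow(Add(Pow(Add(-4, Add(9, Mul(-13, Pow(Mul(Rational(-1, 2), -4), 2))), Mul(Add(9, Mul(-13, Pow(Mul(Rational(-1, 2), -4), 2))), Pow(164, 2))), 2), 99628), Rational(1, 2)) = Pow(Add(Pow(Add(-4, Add(9, Mul(-13, Pow(2, 2))), Mul(Add(9, Mul(-13, Pow(2, 2))), 26896)), 2), 99628), Rational(1, 2)) = Pow(Add(Pow(Add(-4, Add(9, Mul(-13, 4)), Mul(Add(9, Mul(-13, 4)), 26896)), 2), 99628), Rational(1, 2)) = Pow(Add(Pow(Add(-4, Add(9, -52), Mul(Add(9, -52), 26896)), 2), 99628), Rational(1, 2)) = Pow(Add(Pow(Add(-4, -43, Mul(-43, 26896)), 2), 99628), Rational(1, 2)) = Pow(Add(Pow(Add(-4, -43, -1156528), 2), 99628), Rational(1, 2)) = Pow(Add(Pow(-1156575, 2), 99628), Rational(1, 2)) = Pow(Add(1337665730625, 99628), Rational(1, 2)) = Pow(1337665830253, Rational(1, 2))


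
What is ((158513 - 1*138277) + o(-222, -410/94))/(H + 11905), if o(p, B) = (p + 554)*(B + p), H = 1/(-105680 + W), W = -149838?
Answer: -659506267008/142971264083 ≈ -4.6129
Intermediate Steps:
H = -1/255518 (H = 1/(-105680 - 149838) = 1/(-255518) = -1/255518 ≈ -3.9136e-6)
o(p, B) = (554 + p)*(B + p)
((158513 - 1*138277) + o(-222, -410/94))/(H + 11905) = ((158513 - 1*138277) + ((-222)² + 554*(-410/94) + 554*(-222) - 410/94*(-222)))/(-1/255518 + 11905) = ((158513 - 138277) + (49284 + 554*(-410*1/94) - 122988 - 410*1/94*(-222)))/(3041941789/255518) = (20236 + (49284 + 554*(-205/47) - 122988 - 205/47*(-222)))*(255518/3041941789) = (20236 + (49284 - 113570/47 - 122988 + 45510/47))*(255518/3041941789) = (20236 - 3532148/47)*(255518/3041941789) = -2581056/47*255518/3041941789 = -659506267008/142971264083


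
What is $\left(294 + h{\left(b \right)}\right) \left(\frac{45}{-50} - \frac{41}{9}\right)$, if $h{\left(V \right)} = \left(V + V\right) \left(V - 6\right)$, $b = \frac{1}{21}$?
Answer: $- \frac{31768682}{19845} \approx -1600.8$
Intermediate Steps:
$b = \frac{1}{21} \approx 0.047619$
$h{\left(V \right)} = 2 V \left(-6 + V\right)$
$\left(294 + h{\left(b \right)}\right) \left(\frac{45}{-50} - \frac{41}{9}\right) = \left(294 + 2 \cdot \frac{1}{21} \left(-6 + \frac{1}{21}\right)\right) \left(\frac{45}{-50} - \frac{41}{9}\right) = \left(294 + 2 \cdot \frac{1}{21} \left(- \frac{125}{21}\right)\right) \left(45 \left(- \frac{1}{50}\right) - \frac{41}{9}\right) = \left(294 - \frac{250}{441}\right) \left(- \frac{9}{10} - \frac{41}{9}\right) = \frac{129404}{441} \left(- \frac{491}{90}\right) = - \frac{31768682}{19845}$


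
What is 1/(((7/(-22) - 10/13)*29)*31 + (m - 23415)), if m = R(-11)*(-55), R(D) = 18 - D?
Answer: -286/7432449 ≈ -3.8480e-5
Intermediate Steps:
m = -1595 (m = (18 - 1*(-11))*(-55) = (18 + 11)*(-55) = 29*(-55) = -1595)
1/(((7/(-22) - 10/13)*29)*31 + (m - 23415)) = 1/(((7/(-22) - 10/13)*29)*31 + (-1595 - 23415)) = 1/(((7*(-1/22) - 10*1/13)*29)*31 - 25010) = 1/(((-7/22 - 10/13)*29)*31 - 25010) = 1/(-311/286*29*31 - 25010) = 1/(-9019/286*31 - 25010) = 1/(-279589/286 - 25010) = 1/(-7432449/286) = -286/7432449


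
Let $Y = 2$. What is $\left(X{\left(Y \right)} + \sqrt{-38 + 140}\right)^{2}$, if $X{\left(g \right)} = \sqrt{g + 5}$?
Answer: $109 + 2 \sqrt{714} \approx 162.44$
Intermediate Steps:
$X{\left(g \right)} = \sqrt{5 + g}$
$\left(X{\left(Y \right)} + \sqrt{-38 + 140}\right)^{2} = \left(\sqrt{5 + 2} + \sqrt{-38 + 140}\right)^{2} = \left(\sqrt{7} + \sqrt{102}\right)^{2}$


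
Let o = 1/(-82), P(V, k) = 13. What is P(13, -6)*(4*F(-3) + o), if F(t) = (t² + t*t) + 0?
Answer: 76739/82 ≈ 935.84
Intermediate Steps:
F(t) = 2*t² (F(t) = (t² + t²) + 0 = 2*t² + 0 = 2*t²)
o = -1/82 ≈ -0.012195
P(13, -6)*(4*F(-3) + o) = 13*(4*(2*(-3)²) - 1/82) = 13*(4*(2*9) - 1/82) = 13*(4*18 - 1/82) = 13*(72 - 1/82) = 13*(5903/82) = 76739/82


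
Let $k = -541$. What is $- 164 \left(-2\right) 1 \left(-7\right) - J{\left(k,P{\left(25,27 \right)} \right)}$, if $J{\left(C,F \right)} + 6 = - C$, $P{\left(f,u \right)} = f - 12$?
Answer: $-2831$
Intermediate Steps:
$P{\left(f,u \right)} = -12 + f$
$J{\left(C,F \right)} = -6 - C$
$- 164 \left(-2\right) 1 \left(-7\right) - J{\left(k,P{\left(25,27 \right)} \right)} = - 164 \left(-2\right) 1 \left(-7\right) - \left(-6 - -541\right) = - 164 \left(\left(-2\right) \left(-7\right)\right) - \left(-6 + 541\right) = \left(-164\right) 14 - 535 = -2296 - 535 = -2831$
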